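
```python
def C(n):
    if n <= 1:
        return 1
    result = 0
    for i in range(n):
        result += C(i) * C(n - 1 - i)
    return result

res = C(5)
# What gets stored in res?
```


C(5)
= sum of C(i) * C(5-1-i) for i in 0..4
First compute sub-values bottom-up:
  C(0) = 1, C(1) = 1
  C(2) = 1*1 + 1*1 = 2
  C(3) = 1*2 + 1*1 + 2*1 = 5
  C(4) = 1*5 + 1*2 + 2*1 + 5*1 = 14
Now C(5):
  C(0)*C(4) = 1*14 = 14
  C(1)*C(3) = 1*5 = 5
  C(2)*C(2) = 2*2 = 4
  C(3)*C(1) = 5*1 = 5
  C(4)*C(0) = 14*1 = 14
= 14 + 5 + 4 + 5 + 14
= 42


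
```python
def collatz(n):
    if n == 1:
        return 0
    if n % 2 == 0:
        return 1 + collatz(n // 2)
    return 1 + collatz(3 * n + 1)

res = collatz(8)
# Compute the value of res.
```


collatz(8)
8 is even -> collatz(4)
4 is even -> collatz(2)
2 is even -> collatz(1)
Reached 1 after 3 steps
= 3


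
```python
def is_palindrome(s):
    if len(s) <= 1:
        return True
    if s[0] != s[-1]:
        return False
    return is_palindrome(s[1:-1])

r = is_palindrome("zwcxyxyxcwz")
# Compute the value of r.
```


is_palindrome("zwcxyxyxcwz")
"zwcxyxyxcwz": s[0]='z' == s[-1]='z' -> is_palindrome("wcxyxyxcw")
"wcxyxyxcw": s[0]='w' == s[-1]='w' -> is_palindrome("cxyxyxc")
"cxyxyxc": s[0]='c' == s[-1]='c' -> is_palindrome("xyxyx")
"xyxyx": s[0]='x' == s[-1]='x' -> is_palindrome("yxy")
"yxy": s[0]='y' == s[-1]='y' -> is_palindrome("x")
"x": len <= 1 -> True
= True


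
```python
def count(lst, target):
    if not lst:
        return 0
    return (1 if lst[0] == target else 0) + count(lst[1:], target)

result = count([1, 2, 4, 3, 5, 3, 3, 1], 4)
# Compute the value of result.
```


count([1, 2, 4, 3, 5, 3, 3, 1], 4)
lst[0]=1 != 4: 0 + count([2, 4, 3, 5, 3, 3, 1], 4)
lst[0]=2 != 4: 0 + count([4, 3, 5, 3, 3, 1], 4)
lst[0]=4 == 4: 1 + count([3, 5, 3, 3, 1], 4)
lst[0]=3 != 4: 0 + count([5, 3, 3, 1], 4)
lst[0]=5 != 4: 0 + count([3, 3, 1], 4)
lst[0]=3 != 4: 0 + count([3, 1], 4)
lst[0]=3 != 4: 0 + count([1], 4)
lst[0]=1 != 4: 0 + count([], 4)
= 1


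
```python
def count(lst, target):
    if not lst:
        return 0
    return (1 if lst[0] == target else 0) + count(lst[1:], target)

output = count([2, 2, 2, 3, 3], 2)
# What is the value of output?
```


count([2, 2, 2, 3, 3], 2)
lst[0]=2 == 2: 1 + count([2, 2, 3, 3], 2)
lst[0]=2 == 2: 1 + count([2, 3, 3], 2)
lst[0]=2 == 2: 1 + count([3, 3], 2)
lst[0]=3 != 2: 0 + count([3], 2)
lst[0]=3 != 2: 0 + count([], 2)
= 3


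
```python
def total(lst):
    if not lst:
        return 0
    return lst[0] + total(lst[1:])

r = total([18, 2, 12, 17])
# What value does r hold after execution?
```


total([18, 2, 12, 17])
= 18 + total([2, 12, 17])
= 18 + 2 + total([12, 17])
= 18 + 2 + 12 + total([17])
= 18 + 2 + 12 + 17 + total([])
= 18 + 2 + 12 + 17 + 0
= 49


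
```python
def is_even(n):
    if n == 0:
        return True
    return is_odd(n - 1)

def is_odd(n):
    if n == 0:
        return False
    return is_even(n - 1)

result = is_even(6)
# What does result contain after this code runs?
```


is_even(6)
= is_odd(5)
= is_even(4)
= is_odd(3)
= is_even(2)
= is_odd(1)
= is_even(0)
n == 0: return True
= True


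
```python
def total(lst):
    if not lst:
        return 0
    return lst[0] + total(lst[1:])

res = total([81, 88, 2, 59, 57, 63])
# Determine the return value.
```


total([81, 88, 2, 59, 57, 63])
= 81 + total([88, 2, 59, 57, 63])
= 81 + 88 + total([2, 59, 57, 63])
= 81 + 88 + 2 + total([59, 57, 63])
= 81 + 88 + 2 + 59 + total([57, 63])
= 81 + 88 + 2 + 59 + 57 + total([63])
= 81 + 88 + 2 + 59 + 57 + 63 + total([])
= 81 + 88 + 2 + 59 + 57 + 63 + 0
= 350


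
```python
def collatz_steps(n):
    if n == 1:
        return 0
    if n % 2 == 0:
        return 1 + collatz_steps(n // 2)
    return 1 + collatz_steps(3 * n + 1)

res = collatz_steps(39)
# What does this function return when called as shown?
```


collatz_steps(39)
39 is odd -> 3*39+1 = 118 -> collatz_steps(118)
118 is even -> collatz_steps(59)
59 is odd -> 3*59+1 = 178 -> collatz_steps(178)
178 is even -> collatz_steps(89)
89 is odd -> 3*89+1 = 268 -> collatz_steps(268)
268 is even -> collatz_steps(134)
134 is even -> collatz_steps(67)
67 is odd -> 3*67+1 = 202 -> collatz_steps(202)
202 is even -> collatz_steps(101)
101 is odd -> 3*101+1 = 304 -> collatz_steps(304)
304 is even -> collatz_steps(152)
152 is even -> collatz_steps(76)
76 is even -> collatz_steps(38)
38 is even -> collatz_steps(19)
19 is odd -> 3*19+1 = 58 -> collatz_steps(58)
58 is even -> collatz_steps(29)
29 is odd -> 3*29+1 = 88 -> collatz_steps(88)
88 is even -> collatz_steps(44)
44 is even -> collatz_steps(22)
22 is even -> collatz_steps(11)
11 is odd -> 3*11+1 = 34 -> collatz_steps(34)
34 is even -> collatz_steps(17)
17 is odd -> 3*17+1 = 52 -> collatz_steps(52)
52 is even -> collatz_steps(26)
26 is even -> collatz_steps(13)
13 is odd -> 3*13+1 = 40 -> collatz_steps(40)
40 is even -> collatz_steps(20)
20 is even -> collatz_steps(10)
10 is even -> collatz_steps(5)
5 is odd -> 3*5+1 = 16 -> collatz_steps(16)
16 is even -> collatz_steps(8)
8 is even -> collatz_steps(4)
4 is even -> collatz_steps(2)
2 is even -> collatz_steps(1)
Reached 1 after 34 steps
= 34


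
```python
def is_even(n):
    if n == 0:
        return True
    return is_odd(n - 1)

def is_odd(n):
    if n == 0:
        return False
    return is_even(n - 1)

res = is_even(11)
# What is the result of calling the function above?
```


is_even(11)
= is_odd(10)
= is_even(9)
= is_odd(8)
= is_even(7)
= is_odd(6)
= is_even(5)
= is_odd(4)
= is_even(3)
= is_odd(2)
= is_even(1)
= is_odd(0)
n == 0: return False
= False


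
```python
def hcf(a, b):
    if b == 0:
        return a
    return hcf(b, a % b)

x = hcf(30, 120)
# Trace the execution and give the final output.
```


hcf(30, 120)
= hcf(120, 30 % 120) = hcf(120, 30)
= hcf(30, 120 % 30) = hcf(30, 0)
b == 0, return a = 30


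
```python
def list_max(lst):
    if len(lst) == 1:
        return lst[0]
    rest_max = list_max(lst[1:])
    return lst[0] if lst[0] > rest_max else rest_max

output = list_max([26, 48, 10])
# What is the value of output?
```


list_max([26, 48, 10])
= compare 26 with list_max([48, 10])
= compare 48 with list_max([10])
Base: list_max([10]) = 10
compare 48 with 10: max = 48
compare 26 with 48: max = 48
= 48


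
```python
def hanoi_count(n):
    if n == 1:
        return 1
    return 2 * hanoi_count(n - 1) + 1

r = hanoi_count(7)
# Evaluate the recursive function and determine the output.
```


hanoi_count(7)
= 2 * hanoi_count(6) + 1
= 2 * (2 * hanoi_count(5) + 1) + 1
= 2 * (2 * (2 * hanoi_count(4) + 1) + 1) + 1
= 2 * (2 * (2 * (2 * hanoi_count(3) + 1) + 1) + 1) + 1
= 2 * (2 * (2 * (2 * (2 * hanoi_count(2) + 1) + 1) + 1) + 1) + 1
= 2 * (2 * (2 * (2 * (2 * (2 * hanoi_count(1) + 1) + 1) + 1) + 1) + 1) + 1
Now compute bottom-up:
hanoi_count(1) = 1
hanoi_count(2) = 2 * 1 + 1 = 3
hanoi_count(3) = 2 * 3 + 1 = 7
hanoi_count(4) = 2 * 7 + 1 = 15
hanoi_count(5) = 2 * 15 + 1 = 31
hanoi_count(6) = 2 * 31 + 1 = 63
hanoi_count(7) = 2 * 63 + 1 = 127
= 127


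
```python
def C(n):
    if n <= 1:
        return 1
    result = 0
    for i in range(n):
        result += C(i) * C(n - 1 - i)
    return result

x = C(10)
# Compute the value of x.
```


C(10)
= sum of C(i) * C(10-1-i) for i in 0..9
First compute sub-values bottom-up:
  C(0) = 1, C(1) = 1
  C(2) = 1*1 + 1*1 = 2
  C(3) = 1*2 + 1*1 + 2*1 = 5
  C(4) = 1*5 + 1*2 + 2*1 + 5*1 = 14
  C(5) = 1*14 + 1*5 + 2*2 + 5*1 + 14*1 = 42
  C(6) = 1*42 + 1*14 + 2*5 + 5*2 + 14*1 + 42*1 = 132
  C(7) = 1*132 + 1*42 + 2*14 + 5*5 + 14*2 + 42*1 + 132*1 = 429
  C(8) = 1*429 + 1*132 + 2*42 + 5*14 + 14*5 + 42*2 + 132*1 + 429*1 = 1430
  C(9) = 1*1430 + 1*429 + 2*132 + 5*42 + 14*14 + 42*5 + 132*2 + 429*1 + 1430*1 = 4862
Now C(10):
  C(0)*C(9) = 1*4862 = 4862
  C(1)*C(8) = 1*1430 = 1430
  C(2)*C(7) = 2*429 = 858
  C(3)*C(6) = 5*132 = 660
  C(4)*C(5) = 14*42 = 588
  C(5)*C(4) = 42*14 = 588
  C(6)*C(3) = 132*5 = 660
  C(7)*C(2) = 429*2 = 858
  C(8)*C(1) = 1430*1 = 1430
  C(9)*C(0) = 4862*1 = 4862
= 4862 + 1430 + 858 + 660 + 588 + 588 + 660 + 858 + 1430 + 4862
= 16796


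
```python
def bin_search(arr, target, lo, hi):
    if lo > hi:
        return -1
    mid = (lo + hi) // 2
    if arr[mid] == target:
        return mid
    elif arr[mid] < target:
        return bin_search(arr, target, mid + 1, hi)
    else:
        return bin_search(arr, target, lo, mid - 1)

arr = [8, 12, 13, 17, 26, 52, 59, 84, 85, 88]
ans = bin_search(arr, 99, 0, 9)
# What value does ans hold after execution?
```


bin_search(arr, 99, 0, 9)
lo=0, hi=9, mid=4, arr[mid]=26
26 < 99, search right half
lo=5, hi=9, mid=7, arr[mid]=84
84 < 99, search right half
lo=8, hi=9, mid=8, arr[mid]=85
85 < 99, search right half
lo=9, hi=9, mid=9, arr[mid]=88
88 < 99, search right half
lo > hi, target not found, return -1
= -1


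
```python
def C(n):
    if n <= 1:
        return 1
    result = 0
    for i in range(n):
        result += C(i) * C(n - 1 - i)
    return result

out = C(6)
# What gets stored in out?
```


C(6)
= sum of C(i) * C(6-1-i) for i in 0..5
First compute sub-values bottom-up:
  C(0) = 1, C(1) = 1
  C(2) = 1*1 + 1*1 = 2
  C(3) = 1*2 + 1*1 + 2*1 = 5
  C(4) = 1*5 + 1*2 + 2*1 + 5*1 = 14
  C(5) = 1*14 + 1*5 + 2*2 + 5*1 + 14*1 = 42
Now C(6):
  C(0)*C(5) = 1*42 = 42
  C(1)*C(4) = 1*14 = 14
  C(2)*C(3) = 2*5 = 10
  C(3)*C(2) = 5*2 = 10
  C(4)*C(1) = 14*1 = 14
  C(5)*C(0) = 42*1 = 42
= 42 + 14 + 10 + 10 + 14 + 42
= 132


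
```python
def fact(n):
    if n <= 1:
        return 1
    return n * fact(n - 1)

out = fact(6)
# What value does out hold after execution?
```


fact(6)
= 6 * fact(5)
= 6 * 5 * fact(4)
= 6 * 5 * 4 * fact(3)
= 6 * 5 * 4 * 3 * fact(2)
= 6 * 5 * 4 * 3 * 2 * fact(1)
= 6 * 5 * 4 * 3 * 2 * 1
= 720


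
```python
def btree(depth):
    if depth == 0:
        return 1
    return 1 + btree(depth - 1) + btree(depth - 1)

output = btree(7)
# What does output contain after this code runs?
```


btree(7)
= 1 + btree(6) + btree(6)
= 1 + 2 * btree(6)
btree(k) = 2^(k+1) - 1
btree(0) = 1
btree(1) = 3
btree(2) = 7
btree(3) = 15
btree(4) = 31
btree(7) = 2^8 - 1 = 255


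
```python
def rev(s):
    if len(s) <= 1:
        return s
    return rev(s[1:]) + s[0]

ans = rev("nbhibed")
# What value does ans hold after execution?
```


rev("nbhibed")
= rev("bhibed") + "n"
= rev("hibed") + "b" + "n"
= rev("ibed") + "h" + "b" + "n"
= rev("bed") + "i" + "h" + "b" + "n"
= rev("ed") + "b" + "i" + "h" + "b" + "n"
= rev("d") + "e" + "b" + "i" + "h" + "b" + "n"
= "d" + "e" + "b" + "i" + "h" + "b" + "n"
= "debihbn"


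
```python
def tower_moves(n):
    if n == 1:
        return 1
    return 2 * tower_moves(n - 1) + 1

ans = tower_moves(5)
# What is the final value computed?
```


tower_moves(5)
= 2 * tower_moves(4) + 1
= 2 * (2 * tower_moves(3) + 1) + 1
= 2 * (2 * (2 * tower_moves(2) + 1) + 1) + 1
= 2 * (2 * (2 * (2 * tower_moves(1) + 1) + 1) + 1) + 1
Now compute bottom-up:
tower_moves(1) = 1
tower_moves(2) = 2 * 1 + 1 = 3
tower_moves(3) = 2 * 3 + 1 = 7
tower_moves(4) = 2 * 7 + 1 = 15
tower_moves(5) = 2 * 15 + 1 = 31
= 31


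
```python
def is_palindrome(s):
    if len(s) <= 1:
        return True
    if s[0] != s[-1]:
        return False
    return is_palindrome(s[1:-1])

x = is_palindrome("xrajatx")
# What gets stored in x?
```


is_palindrome("xrajatx")
"xrajatx": s[0]='x' == s[-1]='x' -> is_palindrome("rajat")
"rajat": s[0]='r' != s[-1]='t' -> False
= False


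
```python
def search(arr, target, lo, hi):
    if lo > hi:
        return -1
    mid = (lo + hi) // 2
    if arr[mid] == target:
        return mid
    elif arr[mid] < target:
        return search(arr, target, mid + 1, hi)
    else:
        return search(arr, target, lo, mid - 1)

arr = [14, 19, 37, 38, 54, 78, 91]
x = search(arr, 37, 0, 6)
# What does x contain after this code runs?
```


search(arr, 37, 0, 6)
lo=0, hi=6, mid=3, arr[mid]=38
38 > 37, search left half
lo=0, hi=2, mid=1, arr[mid]=19
19 < 37, search right half
lo=2, hi=2, mid=2, arr[mid]=37
arr[2] == 37, found at index 2
= 2


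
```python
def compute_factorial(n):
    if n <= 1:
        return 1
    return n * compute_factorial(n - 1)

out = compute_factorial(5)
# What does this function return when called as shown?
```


compute_factorial(5)
= 5 * compute_factorial(4)
= 5 * 4 * compute_factorial(3)
= 5 * 4 * 3 * compute_factorial(2)
= 5 * 4 * 3 * 2 * compute_factorial(1)
= 5 * 4 * 3 * 2 * 1
= 120


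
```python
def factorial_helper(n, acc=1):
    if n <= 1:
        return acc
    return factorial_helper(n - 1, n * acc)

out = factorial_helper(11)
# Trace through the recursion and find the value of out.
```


factorial_helper(11, 1)
= factorial_helper(10, 11 * 1) = factorial_helper(10, 11)
= factorial_helper(9, 10 * 11) = factorial_helper(9, 110)
= factorial_helper(8, 9 * 110) = factorial_helper(8, 990)
= factorial_helper(7, 8 * 990) = factorial_helper(7, 7920)
= factorial_helper(6, 7 * 7920) = factorial_helper(6, 55440)
= factorial_helper(5, 6 * 55440) = factorial_helper(5, 332640)
= factorial_helper(4, 5 * 332640) = factorial_helper(4, 1663200)
= factorial_helper(3, 4 * 1663200) = factorial_helper(3, 6652800)
= factorial_helper(2, 3 * 6652800) = factorial_helper(2, 19958400)
= factorial_helper(1, 2 * 19958400) = factorial_helper(1, 39916800)
n <= 1, return acc = 39916800


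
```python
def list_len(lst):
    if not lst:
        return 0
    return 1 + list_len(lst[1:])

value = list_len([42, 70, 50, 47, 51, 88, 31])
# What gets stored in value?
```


list_len([42, 70, 50, 47, 51, 88, 31])
= 1 + list_len([70, 50, 47, 51, 88, 31])
= 1 + 1 + list_len([50, 47, 51, 88, 31])
= 1 + 1 + 1 + list_len([47, 51, 88, 31])
= 1 + 1 + 1 + 1 + list_len([51, 88, 31])
= 1 + 1 + 1 + 1 + 1 + list_len([88, 31])
= 1 + 1 + 1 + 1 + 1 + 1 + list_len([31])
= 1 + 1 + 1 + 1 + 1 + 1 + 1 + list_len([])
= 1 + 1 + 1 + 1 + 1 + 1 + 1 + 0
= 7


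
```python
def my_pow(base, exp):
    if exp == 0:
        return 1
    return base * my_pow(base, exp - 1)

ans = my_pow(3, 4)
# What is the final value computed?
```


my_pow(3, 4)
= 3 * my_pow(3, 3)
= 3 * 3 * my_pow(3, 2)
= 3 * 3 * 3 * my_pow(3, 1)
= 3 * 3 * 3 * 3 * my_pow(3, 0)
= 3 * 3 * 3 * 3 * 1
= 81


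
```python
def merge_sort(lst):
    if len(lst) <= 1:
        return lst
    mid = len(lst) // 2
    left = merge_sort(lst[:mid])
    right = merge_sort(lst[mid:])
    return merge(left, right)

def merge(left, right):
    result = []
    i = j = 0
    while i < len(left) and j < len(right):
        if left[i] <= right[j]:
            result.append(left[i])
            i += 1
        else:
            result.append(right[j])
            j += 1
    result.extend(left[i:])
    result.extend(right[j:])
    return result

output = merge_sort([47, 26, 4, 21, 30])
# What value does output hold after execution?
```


merge_sort([47, 26, 4, 21, 30])
Split into [47, 26] and [4, 21, 30]
Left sorted: [26, 47]
Right sorted: [4, 21, 30]
Merge [26, 47] and [4, 21, 30]
= [4, 21, 26, 30, 47]


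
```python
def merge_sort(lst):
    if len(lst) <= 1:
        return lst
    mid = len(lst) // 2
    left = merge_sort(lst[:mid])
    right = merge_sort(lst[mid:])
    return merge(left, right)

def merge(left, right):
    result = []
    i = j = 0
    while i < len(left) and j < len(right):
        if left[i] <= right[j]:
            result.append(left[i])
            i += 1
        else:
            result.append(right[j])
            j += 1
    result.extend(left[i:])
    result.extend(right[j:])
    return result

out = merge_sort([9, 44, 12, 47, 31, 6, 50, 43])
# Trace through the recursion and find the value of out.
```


merge_sort([9, 44, 12, 47, 31, 6, 50, 43])
Split into [9, 44, 12, 47] and [31, 6, 50, 43]
Left sorted: [9, 12, 44, 47]
Right sorted: [6, 31, 43, 50]
Merge [9, 12, 44, 47] and [6, 31, 43, 50]
= [6, 9, 12, 31, 43, 44, 47, 50]


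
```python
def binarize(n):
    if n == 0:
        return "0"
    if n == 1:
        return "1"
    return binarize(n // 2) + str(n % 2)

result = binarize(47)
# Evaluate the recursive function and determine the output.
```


binarize(47)
= binarize(23) + "1"
= binarize(11) + "1" + "1"
= binarize(5) + "1" + "1" + "1"
= binarize(2) + "1" + "1" + "1" + "1"
= binarize(1) + "0" + "1" + "1" + "1" + "1"
= "1" + "0" + "1" + "1" + "1" + "1"
= "101111"


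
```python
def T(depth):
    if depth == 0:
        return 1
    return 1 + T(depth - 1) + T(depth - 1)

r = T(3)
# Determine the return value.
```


T(3)
= 1 + T(2) + T(2)
= 1 + 2 * T(2)
T(k) = 2^(k+1) - 1
T(0) = 1
T(1) = 3
T(2) = 7
T(3) = 15
T(3) = 2^4 - 1 = 15


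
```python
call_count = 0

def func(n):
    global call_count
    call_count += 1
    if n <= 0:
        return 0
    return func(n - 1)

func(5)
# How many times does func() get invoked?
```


func(5) calls func(4) calls ... calls func(0)
Total calls: 5 + 1 (for base case) = 6


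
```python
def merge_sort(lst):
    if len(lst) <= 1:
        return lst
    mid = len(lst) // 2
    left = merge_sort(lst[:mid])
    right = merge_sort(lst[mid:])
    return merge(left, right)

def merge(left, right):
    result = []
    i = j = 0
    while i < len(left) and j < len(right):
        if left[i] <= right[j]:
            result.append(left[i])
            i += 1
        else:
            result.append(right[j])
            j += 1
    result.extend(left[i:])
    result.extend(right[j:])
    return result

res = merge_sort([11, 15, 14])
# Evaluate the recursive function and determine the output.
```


merge_sort([11, 15, 14])
Split into [11] and [15, 14]
Left sorted: [11]
Right sorted: [14, 15]
Merge [11] and [14, 15]
= [11, 14, 15]


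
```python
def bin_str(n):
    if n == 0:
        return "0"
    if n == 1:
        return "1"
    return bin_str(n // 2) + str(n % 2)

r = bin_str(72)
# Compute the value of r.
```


bin_str(72)
= bin_str(36) + "0"
= bin_str(18) + "0" + "0"
= bin_str(9) + "0" + "0" + "0"
= bin_str(4) + "1" + "0" + "0" + "0"
= bin_str(2) + "0" + "1" + "0" + "0" + "0"
= bin_str(1) + "0" + "0" + "1" + "0" + "0" + "0"
= "1" + "0" + "0" + "1" + "0" + "0" + "0"
= "1001000"


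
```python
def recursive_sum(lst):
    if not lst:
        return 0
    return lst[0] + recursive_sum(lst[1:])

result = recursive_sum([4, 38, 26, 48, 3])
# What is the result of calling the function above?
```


recursive_sum([4, 38, 26, 48, 3])
= 4 + recursive_sum([38, 26, 48, 3])
= 4 + 38 + recursive_sum([26, 48, 3])
= 4 + 38 + 26 + recursive_sum([48, 3])
= 4 + 38 + 26 + 48 + recursive_sum([3])
= 4 + 38 + 26 + 48 + 3 + recursive_sum([])
= 4 + 38 + 26 + 48 + 3 + 0
= 119


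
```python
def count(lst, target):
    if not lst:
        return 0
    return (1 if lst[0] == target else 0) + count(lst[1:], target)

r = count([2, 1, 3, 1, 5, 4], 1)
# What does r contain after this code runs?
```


count([2, 1, 3, 1, 5, 4], 1)
lst[0]=2 != 1: 0 + count([1, 3, 1, 5, 4], 1)
lst[0]=1 == 1: 1 + count([3, 1, 5, 4], 1)
lst[0]=3 != 1: 0 + count([1, 5, 4], 1)
lst[0]=1 == 1: 1 + count([5, 4], 1)
lst[0]=5 != 1: 0 + count([4], 1)
lst[0]=4 != 1: 0 + count([], 1)
= 2


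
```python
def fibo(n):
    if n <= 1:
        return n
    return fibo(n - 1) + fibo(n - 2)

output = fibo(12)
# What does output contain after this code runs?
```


fibo(12)
= fibo(11) + fibo(10)
= (fibo(10) + fibo(9)) + fibo(10)
Computing bottom-up: fibo(0)=0, fibo(1)=1, fibo(2)=1, fibo(3)=2, fibo(4)=3, fibo(5)=5, fibo(6)=8, fibo(7)=13, fibo(8)=21, fibo(9)=34, fibo(10)=55, fibo(11)=89, fibo(12)=144
= 144


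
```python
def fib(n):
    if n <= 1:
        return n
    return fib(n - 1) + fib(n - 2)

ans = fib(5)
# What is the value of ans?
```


fib(5)
= fib(4) + fib(3)
= (fib(3) + fib(2)) + fib(3)
Computing bottom-up: fib(0)=0, fib(1)=1, fib(2)=1, fib(3)=2, fib(4)=3, fib(5)=5
= 5


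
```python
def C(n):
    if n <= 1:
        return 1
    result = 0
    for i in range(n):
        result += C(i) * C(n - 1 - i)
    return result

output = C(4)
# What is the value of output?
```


C(4)
= sum of C(i) * C(4-1-i) for i in 0..3
First compute sub-values bottom-up:
  C(0) = 1, C(1) = 1
  C(2) = 1*1 + 1*1 = 2
  C(3) = 1*2 + 1*1 + 2*1 = 5
Now C(4):
  C(0)*C(3) = 1*5 = 5
  C(1)*C(2) = 1*2 = 2
  C(2)*C(1) = 2*1 = 2
  C(3)*C(0) = 5*1 = 5
= 5 + 2 + 2 + 5
= 14


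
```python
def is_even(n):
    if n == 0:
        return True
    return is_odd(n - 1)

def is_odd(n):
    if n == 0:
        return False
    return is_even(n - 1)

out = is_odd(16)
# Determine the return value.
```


is_odd(16)
= is_even(15)
= is_odd(14)
= is_even(13)
= is_odd(12)
= is_even(11)
= is_odd(10)
= is_even(9)
= is_odd(8)
= is_even(7)
= is_odd(6)
= is_even(5)
= is_odd(4)
= is_even(3)
= is_odd(2)
= is_even(1)
= is_odd(0)
n == 0: return False
= False


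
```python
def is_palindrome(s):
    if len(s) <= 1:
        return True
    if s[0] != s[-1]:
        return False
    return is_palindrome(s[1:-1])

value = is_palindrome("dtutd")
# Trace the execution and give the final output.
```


is_palindrome("dtutd")
"dtutd": s[0]='d' == s[-1]='d' -> is_palindrome("tut")
"tut": s[0]='t' == s[-1]='t' -> is_palindrome("u")
"u": len <= 1 -> True
= True


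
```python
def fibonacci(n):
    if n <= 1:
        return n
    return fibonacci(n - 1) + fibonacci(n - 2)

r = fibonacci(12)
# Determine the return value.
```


fibonacci(12)
= fibonacci(11) + fibonacci(10)
= (fibonacci(10) + fibonacci(9)) + fibonacci(10)
Computing bottom-up: fibonacci(0)=0, fibonacci(1)=1, fibonacci(2)=1, fibonacci(3)=2, fibonacci(4)=3, fibonacci(5)=5, fibonacci(6)=8, fibonacci(7)=13, fibonacci(8)=21, fibonacci(9)=34, fibonacci(10)=55, fibonacci(11)=89, fibonacci(12)=144
= 144


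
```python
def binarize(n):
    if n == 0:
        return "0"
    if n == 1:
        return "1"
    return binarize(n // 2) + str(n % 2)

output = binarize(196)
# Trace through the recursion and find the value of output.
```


binarize(196)
= binarize(98) + "0"
= binarize(49) + "0" + "0"
= binarize(24) + "1" + "0" + "0"
= binarize(12) + "0" + "1" + "0" + "0"
= binarize(6) + "0" + "0" + "1" + "0" + "0"
= binarize(3) + "0" + "0" + "0" + "1" + "0" + "0"
= binarize(1) + "1" + "0" + "0" + "0" + "1" + "0" + "0"
= "1" + "1" + "0" + "0" + "0" + "1" + "0" + "0"
= "11000100"


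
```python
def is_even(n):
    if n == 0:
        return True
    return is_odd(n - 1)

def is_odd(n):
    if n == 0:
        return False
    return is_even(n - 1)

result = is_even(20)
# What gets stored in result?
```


is_even(20)
= is_odd(19)
= is_even(18)
= is_odd(17)
= is_even(16)
= is_odd(15)
= is_even(14)
= is_odd(13)
= is_even(12)
= is_odd(11)
= is_even(10)
= is_odd(9)
= is_even(8)
= is_odd(7)
= is_even(6)
= is_odd(5)
= is_even(4)
= is_odd(3)
= is_even(2)
= is_odd(1)
= is_even(0)
n == 0: return True
= True


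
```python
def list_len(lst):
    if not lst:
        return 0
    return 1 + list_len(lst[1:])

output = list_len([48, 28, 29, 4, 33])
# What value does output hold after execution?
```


list_len([48, 28, 29, 4, 33])
= 1 + list_len([28, 29, 4, 33])
= 1 + 1 + list_len([29, 4, 33])
= 1 + 1 + 1 + list_len([4, 33])
= 1 + 1 + 1 + 1 + list_len([33])
= 1 + 1 + 1 + 1 + 1 + list_len([])
= 1 + 1 + 1 + 1 + 1 + 0
= 5


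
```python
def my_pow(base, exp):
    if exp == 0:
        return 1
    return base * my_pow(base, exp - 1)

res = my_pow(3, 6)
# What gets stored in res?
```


my_pow(3, 6)
= 3 * my_pow(3, 5)
= 3 * 3 * my_pow(3, 4)
= 3 * 3 * 3 * my_pow(3, 3)
= 3 * 3 * 3 * 3 * my_pow(3, 2)
= 3 * 3 * 3 * 3 * 3 * my_pow(3, 1)
= 3 * 3 * 3 * 3 * 3 * 3 * my_pow(3, 0)
= 3 * 3 * 3 * 3 * 3 * 3 * 1
= 729


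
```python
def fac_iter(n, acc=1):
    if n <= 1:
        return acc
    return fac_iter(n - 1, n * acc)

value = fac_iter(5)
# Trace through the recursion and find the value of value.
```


fac_iter(5, 1)
= fac_iter(4, 5 * 1) = fac_iter(4, 5)
= fac_iter(3, 4 * 5) = fac_iter(3, 20)
= fac_iter(2, 3 * 20) = fac_iter(2, 60)
= fac_iter(1, 2 * 60) = fac_iter(1, 120)
n <= 1, return acc = 120


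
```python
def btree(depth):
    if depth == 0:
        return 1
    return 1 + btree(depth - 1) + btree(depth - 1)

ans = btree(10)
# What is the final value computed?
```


btree(10)
= 1 + btree(9) + btree(9)
= 1 + 2 * btree(9)
btree(k) = 2^(k+1) - 1
btree(0) = 1
btree(1) = 3
btree(2) = 7
btree(3) = 15
btree(4) = 31
btree(10) = 2^11 - 1 = 2047


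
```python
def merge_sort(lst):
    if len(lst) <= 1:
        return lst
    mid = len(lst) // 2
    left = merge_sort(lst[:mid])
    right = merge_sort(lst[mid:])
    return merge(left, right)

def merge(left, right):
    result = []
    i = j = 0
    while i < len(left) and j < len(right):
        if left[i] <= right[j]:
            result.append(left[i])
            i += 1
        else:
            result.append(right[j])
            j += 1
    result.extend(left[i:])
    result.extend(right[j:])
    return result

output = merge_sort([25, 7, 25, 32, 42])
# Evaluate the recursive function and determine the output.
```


merge_sort([25, 7, 25, 32, 42])
Split into [25, 7] and [25, 32, 42]
Left sorted: [7, 25]
Right sorted: [25, 32, 42]
Merge [7, 25] and [25, 32, 42]
= [7, 25, 25, 32, 42]


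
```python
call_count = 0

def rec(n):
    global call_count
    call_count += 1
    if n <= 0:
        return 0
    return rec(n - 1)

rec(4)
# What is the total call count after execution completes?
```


rec(4) calls rec(3) calls ... calls rec(0)
Total calls: 4 + 1 (for base case) = 5


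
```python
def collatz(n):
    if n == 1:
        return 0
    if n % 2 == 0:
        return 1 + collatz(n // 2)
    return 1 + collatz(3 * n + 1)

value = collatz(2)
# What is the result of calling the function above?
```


collatz(2)
2 is even -> collatz(1)
Reached 1 after 1 steps
= 1


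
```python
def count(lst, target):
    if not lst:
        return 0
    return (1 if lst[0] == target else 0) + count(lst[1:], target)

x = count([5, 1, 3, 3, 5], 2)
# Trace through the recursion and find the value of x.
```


count([5, 1, 3, 3, 5], 2)
lst[0]=5 != 2: 0 + count([1, 3, 3, 5], 2)
lst[0]=1 != 2: 0 + count([3, 3, 5], 2)
lst[0]=3 != 2: 0 + count([3, 5], 2)
lst[0]=3 != 2: 0 + count([5], 2)
lst[0]=5 != 2: 0 + count([], 2)
= 0


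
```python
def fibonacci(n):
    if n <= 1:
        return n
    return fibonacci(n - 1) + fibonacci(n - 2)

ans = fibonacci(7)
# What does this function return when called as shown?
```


fibonacci(7)
= fibonacci(6) + fibonacci(5)
= (fibonacci(5) + fibonacci(4)) + fibonacci(5)
Computing bottom-up: fibonacci(0)=0, fibonacci(1)=1, fibonacci(2)=1, fibonacci(3)=2, fibonacci(4)=3, fibonacci(5)=5, fibonacci(6)=8, fibonacci(7)=13
= 13


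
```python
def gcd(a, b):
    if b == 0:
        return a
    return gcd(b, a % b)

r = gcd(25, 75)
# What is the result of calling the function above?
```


gcd(25, 75)
= gcd(75, 25 % 75) = gcd(75, 25)
= gcd(25, 75 % 25) = gcd(25, 0)
b == 0, return a = 25


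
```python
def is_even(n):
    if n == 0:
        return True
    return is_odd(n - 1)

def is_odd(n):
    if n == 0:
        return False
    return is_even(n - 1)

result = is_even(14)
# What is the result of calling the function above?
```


is_even(14)
= is_odd(13)
= is_even(12)
= is_odd(11)
= is_even(10)
= is_odd(9)
= is_even(8)
= is_odd(7)
= is_even(6)
= is_odd(5)
= is_even(4)
= is_odd(3)
= is_even(2)
= is_odd(1)
= is_even(0)
n == 0: return True
= True


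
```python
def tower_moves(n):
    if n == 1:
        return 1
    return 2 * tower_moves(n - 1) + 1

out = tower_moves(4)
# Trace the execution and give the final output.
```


tower_moves(4)
= 2 * tower_moves(3) + 1
= 2 * (2 * tower_moves(2) + 1) + 1
= 2 * (2 * (2 * tower_moves(1) + 1) + 1) + 1
Now compute bottom-up:
tower_moves(1) = 1
tower_moves(2) = 2 * 1 + 1 = 3
tower_moves(3) = 2 * 3 + 1 = 7
tower_moves(4) = 2 * 7 + 1 = 15
= 15


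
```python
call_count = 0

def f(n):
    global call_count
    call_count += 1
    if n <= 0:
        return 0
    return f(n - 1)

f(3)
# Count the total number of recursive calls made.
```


f(3) calls f(2) calls ... calls f(0)
Total calls: 3 + 1 (for base case) = 4


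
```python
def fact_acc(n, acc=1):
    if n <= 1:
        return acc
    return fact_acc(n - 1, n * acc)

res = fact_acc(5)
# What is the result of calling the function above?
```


fact_acc(5, 1)
= fact_acc(4, 5 * 1) = fact_acc(4, 5)
= fact_acc(3, 4 * 5) = fact_acc(3, 20)
= fact_acc(2, 3 * 20) = fact_acc(2, 60)
= fact_acc(1, 2 * 60) = fact_acc(1, 120)
n <= 1, return acc = 120


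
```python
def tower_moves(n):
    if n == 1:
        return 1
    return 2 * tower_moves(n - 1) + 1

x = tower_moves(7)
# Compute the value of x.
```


tower_moves(7)
= 2 * tower_moves(6) + 1
= 2 * (2 * tower_moves(5) + 1) + 1
= 2 * (2 * (2 * tower_moves(4) + 1) + 1) + 1
= 2 * (2 * (2 * (2 * tower_moves(3) + 1) + 1) + 1) + 1
= 2 * (2 * (2 * (2 * (2 * tower_moves(2) + 1) + 1) + 1) + 1) + 1
= 2 * (2 * (2 * (2 * (2 * (2 * tower_moves(1) + 1) + 1) + 1) + 1) + 1) + 1
Now compute bottom-up:
tower_moves(1) = 1
tower_moves(2) = 2 * 1 + 1 = 3
tower_moves(3) = 2 * 3 + 1 = 7
tower_moves(4) = 2 * 7 + 1 = 15
tower_moves(5) = 2 * 15 + 1 = 31
tower_moves(6) = 2 * 31 + 1 = 63
tower_moves(7) = 2 * 63 + 1 = 127
= 127


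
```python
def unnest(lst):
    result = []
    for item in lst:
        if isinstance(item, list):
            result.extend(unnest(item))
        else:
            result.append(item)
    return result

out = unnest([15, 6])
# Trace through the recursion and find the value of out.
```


unnest([15, 6])
Processing each element:
  15 is not a list -> append 15
  6 is not a list -> append 6
= [15, 6]


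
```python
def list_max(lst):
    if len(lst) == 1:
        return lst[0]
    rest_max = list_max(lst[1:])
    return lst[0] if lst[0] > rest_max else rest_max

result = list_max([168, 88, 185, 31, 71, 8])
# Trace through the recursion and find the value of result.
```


list_max([168, 88, 185, 31, 71, 8])
= compare 168 with list_max([88, 185, 31, 71, 8])
= compare 88 with list_max([185, 31, 71, 8])
= compare 185 with list_max([31, 71, 8])
= compare 31 with list_max([71, 8])
= compare 71 with list_max([8])
Base: list_max([8]) = 8
compare 71 with 8: max = 71
compare 31 with 71: max = 71
compare 185 with 71: max = 185
compare 88 with 185: max = 185
compare 168 with 185: max = 185
= 185


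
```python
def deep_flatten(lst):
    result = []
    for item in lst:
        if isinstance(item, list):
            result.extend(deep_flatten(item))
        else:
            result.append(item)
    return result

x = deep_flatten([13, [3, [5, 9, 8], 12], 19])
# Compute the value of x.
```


deep_flatten([13, [3, [5, 9, 8], 12], 19])
Processing each element:
  13 is not a list -> append 13
  [3, [5, 9, 8], 12] is a list -> deep_flatten recursively -> [3, 5, 9, 8, 12]
  19 is not a list -> append 19
= [13, 3, 5, 9, 8, 12, 19]


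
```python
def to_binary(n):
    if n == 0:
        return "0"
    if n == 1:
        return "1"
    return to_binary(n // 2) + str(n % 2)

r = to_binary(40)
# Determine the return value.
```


to_binary(40)
= to_binary(20) + "0"
= to_binary(10) + "0" + "0"
= to_binary(5) + "0" + "0" + "0"
= to_binary(2) + "1" + "0" + "0" + "0"
= to_binary(1) + "0" + "1" + "0" + "0" + "0"
= "1" + "0" + "1" + "0" + "0" + "0"
= "101000"


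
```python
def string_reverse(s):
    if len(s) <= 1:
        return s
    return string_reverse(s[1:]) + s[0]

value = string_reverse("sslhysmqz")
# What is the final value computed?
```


string_reverse("sslhysmqz")
= string_reverse("slhysmqz") + "s"
= string_reverse("lhysmqz") + "s" + "s"
= string_reverse("hysmqz") + "l" + "s" + "s"
= string_reverse("ysmqz") + "h" + "l" + "s" + "s"
= string_reverse("smqz") + "y" + "h" + "l" + "s" + "s"
= string_reverse("mqz") + "s" + "y" + "h" + "l" + "s" + "s"
= string_reverse("qz") + "m" + "s" + "y" + "h" + "l" + "s" + "s"
= string_reverse("z") + "q" + "m" + "s" + "y" + "h" + "l" + "s" + "s"
= "z" + "q" + "m" + "s" + "y" + "h" + "l" + "s" + "s"
= "zqmsyhlss"


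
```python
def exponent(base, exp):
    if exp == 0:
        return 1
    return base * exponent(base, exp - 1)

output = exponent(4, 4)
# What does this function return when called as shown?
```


exponent(4, 4)
= 4 * exponent(4, 3)
= 4 * 4 * exponent(4, 2)
= 4 * 4 * 4 * exponent(4, 1)
= 4 * 4 * 4 * 4 * exponent(4, 0)
= 4 * 4 * 4 * 4 * 1
= 256


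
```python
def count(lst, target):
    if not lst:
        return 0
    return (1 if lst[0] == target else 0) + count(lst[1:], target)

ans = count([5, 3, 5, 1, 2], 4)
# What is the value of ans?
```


count([5, 3, 5, 1, 2], 4)
lst[0]=5 != 4: 0 + count([3, 5, 1, 2], 4)
lst[0]=3 != 4: 0 + count([5, 1, 2], 4)
lst[0]=5 != 4: 0 + count([1, 2], 4)
lst[0]=1 != 4: 0 + count([2], 4)
lst[0]=2 != 4: 0 + count([], 4)
= 0


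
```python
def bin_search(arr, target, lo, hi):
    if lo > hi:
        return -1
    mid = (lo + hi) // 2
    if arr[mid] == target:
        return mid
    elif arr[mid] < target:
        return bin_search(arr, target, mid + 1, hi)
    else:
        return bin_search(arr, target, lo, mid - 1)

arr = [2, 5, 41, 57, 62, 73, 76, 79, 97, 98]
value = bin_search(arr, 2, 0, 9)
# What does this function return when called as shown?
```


bin_search(arr, 2, 0, 9)
lo=0, hi=9, mid=4, arr[mid]=62
62 > 2, search left half
lo=0, hi=3, mid=1, arr[mid]=5
5 > 2, search left half
lo=0, hi=0, mid=0, arr[mid]=2
arr[0] == 2, found at index 0
= 0


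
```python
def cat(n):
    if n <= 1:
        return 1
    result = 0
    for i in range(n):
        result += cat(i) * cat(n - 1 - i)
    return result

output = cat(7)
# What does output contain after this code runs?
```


cat(7)
= sum of cat(i) * cat(7-1-i) for i in 0..6
First compute sub-values bottom-up:
  cat(0) = 1, cat(1) = 1
  cat(2) = 1*1 + 1*1 = 2
  cat(3) = 1*2 + 1*1 + 2*1 = 5
  cat(4) = 1*5 + 1*2 + 2*1 + 5*1 = 14
  cat(5) = 1*14 + 1*5 + 2*2 + 5*1 + 14*1 = 42
  cat(6) = 1*42 + 1*14 + 2*5 + 5*2 + 14*1 + 42*1 = 132
Now cat(7):
  cat(0)*cat(6) = 1*132 = 132
  cat(1)*cat(5) = 1*42 = 42
  cat(2)*cat(4) = 2*14 = 28
  cat(3)*cat(3) = 5*5 = 25
  cat(4)*cat(2) = 14*2 = 28
  cat(5)*cat(1) = 42*1 = 42
  cat(6)*cat(0) = 132*1 = 132
= 132 + 42 + 28 + 25 + 28 + 42 + 132
= 429


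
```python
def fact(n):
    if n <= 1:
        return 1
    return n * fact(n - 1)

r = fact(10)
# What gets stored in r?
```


fact(10)
= 10 * fact(9)
= 10 * 9 * fact(8)
= 10 * 9 * 8 * fact(7)
= 10 * 9 * 8 * 7 * fact(6)
= 10 * 9 * 8 * 7 * 6 * fact(5)
= 10 * 9 * 8 * 7 * 6 * 5 * fact(4)
= 10 * 9 * 8 * 7 * 6 * 5 * 4 * fact(3)
= 10 * 9 * 8 * 7 * 6 * 5 * 4 * 3 * fact(2)
= 10 * 9 * 8 * 7 * 6 * 5 * 4 * 3 * 2 * fact(1)
= 10 * 9 * 8 * 7 * 6 * 5 * 4 * 3 * 2 * 1
= 3628800


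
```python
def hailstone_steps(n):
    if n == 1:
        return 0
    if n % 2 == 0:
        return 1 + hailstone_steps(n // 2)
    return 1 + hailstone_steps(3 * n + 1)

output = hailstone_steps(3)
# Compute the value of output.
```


hailstone_steps(3)
3 is odd -> 3*3+1 = 10 -> hailstone_steps(10)
10 is even -> hailstone_steps(5)
5 is odd -> 3*5+1 = 16 -> hailstone_steps(16)
16 is even -> hailstone_steps(8)
8 is even -> hailstone_steps(4)
4 is even -> hailstone_steps(2)
2 is even -> hailstone_steps(1)
Reached 1 after 7 steps
= 7


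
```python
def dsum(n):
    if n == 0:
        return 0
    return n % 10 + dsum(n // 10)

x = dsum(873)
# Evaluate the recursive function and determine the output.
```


dsum(873)
= 3 + dsum(87)
= 3 + 7 + dsum(8)
= 3 + 7 + 8 + dsum(0)
= 3 + 7 + 8 + 0
= 18


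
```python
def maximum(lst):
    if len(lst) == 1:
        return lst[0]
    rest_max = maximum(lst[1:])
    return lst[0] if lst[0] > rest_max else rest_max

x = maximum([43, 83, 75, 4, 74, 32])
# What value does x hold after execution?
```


maximum([43, 83, 75, 4, 74, 32])
= compare 43 with maximum([83, 75, 4, 74, 32])
= compare 83 with maximum([75, 4, 74, 32])
= compare 75 with maximum([4, 74, 32])
= compare 4 with maximum([74, 32])
= compare 74 with maximum([32])
Base: maximum([32]) = 32
compare 74 with 32: max = 74
compare 4 with 74: max = 74
compare 75 with 74: max = 75
compare 83 with 75: max = 83
compare 43 with 83: max = 83
= 83


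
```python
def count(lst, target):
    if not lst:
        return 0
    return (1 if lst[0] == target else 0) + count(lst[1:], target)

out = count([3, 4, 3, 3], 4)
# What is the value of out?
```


count([3, 4, 3, 3], 4)
lst[0]=3 != 4: 0 + count([4, 3, 3], 4)
lst[0]=4 == 4: 1 + count([3, 3], 4)
lst[0]=3 != 4: 0 + count([3], 4)
lst[0]=3 != 4: 0 + count([], 4)
= 1


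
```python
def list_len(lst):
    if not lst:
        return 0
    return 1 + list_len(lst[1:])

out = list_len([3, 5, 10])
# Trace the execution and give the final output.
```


list_len([3, 5, 10])
= 1 + list_len([5, 10])
= 1 + 1 + list_len([10])
= 1 + 1 + 1 + list_len([])
= 1 + 1 + 1 + 0
= 3


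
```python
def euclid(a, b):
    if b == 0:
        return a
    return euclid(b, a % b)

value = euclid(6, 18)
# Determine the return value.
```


euclid(6, 18)
= euclid(18, 6 % 18) = euclid(18, 6)
= euclid(6, 18 % 6) = euclid(6, 0)
b == 0, return a = 6


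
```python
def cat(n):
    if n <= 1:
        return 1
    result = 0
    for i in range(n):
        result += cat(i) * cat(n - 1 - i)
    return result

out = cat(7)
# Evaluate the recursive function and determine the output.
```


cat(7)
= sum of cat(i) * cat(7-1-i) for i in 0..6
First compute sub-values bottom-up:
  cat(0) = 1, cat(1) = 1
  cat(2) = 1*1 + 1*1 = 2
  cat(3) = 1*2 + 1*1 + 2*1 = 5
  cat(4) = 1*5 + 1*2 + 2*1 + 5*1 = 14
  cat(5) = 1*14 + 1*5 + 2*2 + 5*1 + 14*1 = 42
  cat(6) = 1*42 + 1*14 + 2*5 + 5*2 + 14*1 + 42*1 = 132
Now cat(7):
  cat(0)*cat(6) = 1*132 = 132
  cat(1)*cat(5) = 1*42 = 42
  cat(2)*cat(4) = 2*14 = 28
  cat(3)*cat(3) = 5*5 = 25
  cat(4)*cat(2) = 14*2 = 28
  cat(5)*cat(1) = 42*1 = 42
  cat(6)*cat(0) = 132*1 = 132
= 132 + 42 + 28 + 25 + 28 + 42 + 132
= 429


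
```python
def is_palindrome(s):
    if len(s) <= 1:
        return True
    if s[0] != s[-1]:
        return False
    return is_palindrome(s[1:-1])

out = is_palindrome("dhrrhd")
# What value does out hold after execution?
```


is_palindrome("dhrrhd")
"dhrrhd": s[0]='d' == s[-1]='d' -> is_palindrome("hrrh")
"hrrh": s[0]='h' == s[-1]='h' -> is_palindrome("rr")
"rr": s[0]='r' == s[-1]='r' -> is_palindrome("")
"": len <= 1 -> True
= True


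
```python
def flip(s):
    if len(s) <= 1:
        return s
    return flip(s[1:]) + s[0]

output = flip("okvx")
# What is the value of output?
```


flip("okvx")
= flip("kvx") + "o"
= flip("vx") + "k" + "o"
= flip("x") + "v" + "k" + "o"
= "x" + "v" + "k" + "o"
= "xvko"


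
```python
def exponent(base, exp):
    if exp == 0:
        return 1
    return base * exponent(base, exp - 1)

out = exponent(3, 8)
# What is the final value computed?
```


exponent(3, 8)
= 3 * exponent(3, 7)
= 3 * 3 * exponent(3, 6)
= 3 * 3 * 3 * exponent(3, 5)
= 3 * 3 * 3 * 3 * exponent(3, 4)
= 3 * 3 * 3 * 3 * 3 * exponent(3, 3)
= 3 * 3 * 3 * 3 * 3 * 3 * exponent(3, 2)
= 3 * 3 * 3 * 3 * 3 * 3 * 3 * exponent(3, 1)
= 3 * 3 * 3 * 3 * 3 * 3 * 3 * 3 * exponent(3, 0)
= 3 * 3 * 3 * 3 * 3 * 3 * 3 * 3 * 1
= 6561


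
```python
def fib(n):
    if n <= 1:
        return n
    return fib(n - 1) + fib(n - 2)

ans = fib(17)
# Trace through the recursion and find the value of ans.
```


fib(17)
= fib(16) + fib(15)
= (fib(15) + fib(14)) + fib(15)
Computing bottom-up: fib(0)=0, fib(1)=1, fib(2)=1, fib(3)=2, fib(4)=3, fib(5)=5, fib(6)=8, fib(7)=13, fib(8)=21, fib(9)=34, fib(10)=55, fib(11)=89, fib(12)=144, fib(13)=233, fib(14)=377, fib(15)=610, fib(16)=987, fib(17)=1597
= 1597


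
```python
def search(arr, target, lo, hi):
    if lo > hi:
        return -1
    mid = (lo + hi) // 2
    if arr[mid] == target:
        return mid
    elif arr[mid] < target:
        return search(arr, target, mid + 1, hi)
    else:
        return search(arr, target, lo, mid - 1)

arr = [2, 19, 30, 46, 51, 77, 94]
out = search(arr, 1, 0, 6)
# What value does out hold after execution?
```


search(arr, 1, 0, 6)
lo=0, hi=6, mid=3, arr[mid]=46
46 > 1, search left half
lo=0, hi=2, mid=1, arr[mid]=19
19 > 1, search left half
lo=0, hi=0, mid=0, arr[mid]=2
2 > 1, search left half
lo > hi, target not found, return -1
= -1


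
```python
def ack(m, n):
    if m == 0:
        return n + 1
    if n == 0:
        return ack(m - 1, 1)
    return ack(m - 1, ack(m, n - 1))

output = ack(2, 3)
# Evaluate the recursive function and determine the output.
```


ack(2, 3)
= ack(1, ack(2, 2))
First compute ack(2, 2) = 7
= ack(1, 7)
= 9
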